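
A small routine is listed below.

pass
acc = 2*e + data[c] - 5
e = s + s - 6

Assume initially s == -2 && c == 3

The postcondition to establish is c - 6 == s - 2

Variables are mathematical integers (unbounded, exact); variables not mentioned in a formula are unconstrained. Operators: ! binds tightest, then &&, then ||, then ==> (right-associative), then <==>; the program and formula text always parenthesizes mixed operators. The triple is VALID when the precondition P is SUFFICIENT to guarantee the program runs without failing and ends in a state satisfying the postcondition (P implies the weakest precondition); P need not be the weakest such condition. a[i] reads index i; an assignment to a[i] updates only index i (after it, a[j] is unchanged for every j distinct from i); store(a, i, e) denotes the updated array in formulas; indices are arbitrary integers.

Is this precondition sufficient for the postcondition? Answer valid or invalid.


Working backward. After the program, the postcondition c - 6 == s - 2 must hold; in canonical form it is c == s + 4.
Before e := s + s - 6: c == s + 4
Before acc := 2*e + data[c] - 5: c == s + 4
Before skip: c == s + 4
The weakest precondition is c == s + 4.
Check whether s == -2 && c == 3 implies it.
Countermodel: at the initial state c = 3, s = -2, the precondition holds but the weakest precondition fails.
Answer: invalid


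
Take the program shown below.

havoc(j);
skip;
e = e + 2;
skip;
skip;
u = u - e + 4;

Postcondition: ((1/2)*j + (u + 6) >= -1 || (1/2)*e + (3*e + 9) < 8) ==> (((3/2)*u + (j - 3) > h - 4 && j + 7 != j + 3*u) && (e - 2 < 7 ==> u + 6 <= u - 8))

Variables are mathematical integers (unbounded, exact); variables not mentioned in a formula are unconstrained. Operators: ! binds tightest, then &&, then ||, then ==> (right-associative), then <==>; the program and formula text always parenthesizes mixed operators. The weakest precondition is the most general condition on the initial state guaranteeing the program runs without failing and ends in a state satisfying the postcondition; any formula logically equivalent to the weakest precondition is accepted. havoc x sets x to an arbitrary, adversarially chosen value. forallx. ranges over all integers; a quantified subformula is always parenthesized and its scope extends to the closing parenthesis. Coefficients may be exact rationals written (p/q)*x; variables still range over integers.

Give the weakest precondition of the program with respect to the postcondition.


Working backward. After the program, the postcondition ((1/2)*j + (u + 6) >= -1 || (1/2)*e + (3*e + 9) < 8) ==> (((3/2)*u + (j - 3) > h - 4 && j + 7 != j + 3*u) && (e - 2 < 7 ==> u + 6 <= u - 8)) must hold; in canonical form it is ((1/2)*j + u >= -7 || (7/2)*e < -1) ==> (j + (3/2)*u > h - 1 && 3*u != 7 && (!(e < 9))).
Before u := u - e + 4: ((1/2)*j + u >= e - 11 || (7/2)*e < -1) ==> (j + (3/2)*u > (3/2)*e + h - 7 && 3*u != 3*e - 5 && (!(e < 9)))
Before skip: ((1/2)*j + u >= e - 11 || (7/2)*e < -1) ==> (j + (3/2)*u > (3/2)*e + h - 7 && 3*u != 3*e - 5 && (!(e < 9)))
Before skip: ((1/2)*j + u >= e - 11 || (7/2)*e < -1) ==> (j + (3/2)*u > (3/2)*e + h - 7 && 3*u != 3*e - 5 && (!(e < 9)))
Before e := e + 2: ((1/2)*j + u >= e - 9 || (7/2)*e < -8) ==> (j + (3/2)*u > (3/2)*e + h - 4 && 3*u != 3*e + 1 && (!(e < 7)))
Before skip: ((1/2)*j + u >= e - 9 || (7/2)*e < -8) ==> (j + (3/2)*u > (3/2)*e + h - 4 && 3*u != 3*e + 1 && (!(e < 7)))
Before havoc j: forall j_1. (((1/2)*j_1 + u >= e - 9 || (7/2)*e < -8) ==> (j_1 + (3/2)*u > (3/2)*e + h - 4 && 3*u != 3*e + 1 && (!(e < 7))))
Answer: WP = forall j_1. (((1/2)*j_1 + u >= e - 9 || (7/2)*e < -8) ==> (j_1 + (3/2)*u > (3/2)*e + h - 4 && 3*u != 3*e + 1 && (!(e < 7))))


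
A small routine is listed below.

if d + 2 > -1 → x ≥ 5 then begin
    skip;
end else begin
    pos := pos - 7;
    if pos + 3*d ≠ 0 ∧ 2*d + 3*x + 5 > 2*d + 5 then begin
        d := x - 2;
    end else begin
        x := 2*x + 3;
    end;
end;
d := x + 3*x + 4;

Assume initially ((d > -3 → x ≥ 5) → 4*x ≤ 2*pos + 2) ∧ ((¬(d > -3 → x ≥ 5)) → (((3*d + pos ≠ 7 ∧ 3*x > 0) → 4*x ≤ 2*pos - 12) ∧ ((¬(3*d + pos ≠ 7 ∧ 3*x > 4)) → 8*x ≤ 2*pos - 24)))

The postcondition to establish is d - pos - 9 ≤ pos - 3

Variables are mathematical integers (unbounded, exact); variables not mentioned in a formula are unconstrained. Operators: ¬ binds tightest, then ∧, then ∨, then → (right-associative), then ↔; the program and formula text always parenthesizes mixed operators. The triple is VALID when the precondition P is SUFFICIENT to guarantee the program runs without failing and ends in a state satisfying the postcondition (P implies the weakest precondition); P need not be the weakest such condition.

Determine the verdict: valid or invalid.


Working backward. After the program, the postcondition d - pos - 9 ≤ pos - 3 must hold; in canonical form it is d ≤ 2*pos + 6.
Before d := x + 3*x + 4: 4*x ≤ 2*pos + 2
Then branch requires 4*x ≤ 2*pos + 2; else branch requires ((3*d + pos ≠ 7 ∧ 3*x > 0) → 4*x ≤ 2*pos - 12) ∧ ((¬(3*d + pos ≠ 7 ∧ 3*x > 0)) → 8*x ≤ 2*pos - 24).
Before the if: ((d > -3 → x ≥ 5) → 4*x ≤ 2*pos + 2) ∧ ((¬(d > -3 → x ≥ 5)) → (((3*d + pos ≠ 7 ∧ 3*x > 0) → 4*x ≤ 2*pos - 12) ∧ ((¬(3*d + pos ≠ 7 ∧ 3*x > 0)) → 8*x ≤ 2*pos - 24)))
The weakest precondition is ((d > -3 → x ≥ 5) → 4*x ≤ 2*pos + 2) ∧ ((¬(d > -3 → x ≥ 5)) → (((3*d + pos ≠ 7 ∧ 3*x > 0) → 4*x ≤ 2*pos - 12) ∧ ((¬(3*d + pos ≠ 7 ∧ 3*x > 0)) → 8*x ≤ 2*pos - 24))).
Check whether ((d > -3 → x ≥ 5) → 4*x ≤ 2*pos + 2) ∧ ((¬(d > -3 → x ≥ 5)) → (((3*d + pos ≠ 7 ∧ 3*x > 0) → 4*x ≤ 2*pos - 12) ∧ ((¬(3*d + pos ≠ 7 ∧ 3*x > 4)) → 8*x ≤ 2*pos - 24))) implies it.
Every state satisfying the precondition satisfies the weakest precondition: the implication holds.
Answer: valid


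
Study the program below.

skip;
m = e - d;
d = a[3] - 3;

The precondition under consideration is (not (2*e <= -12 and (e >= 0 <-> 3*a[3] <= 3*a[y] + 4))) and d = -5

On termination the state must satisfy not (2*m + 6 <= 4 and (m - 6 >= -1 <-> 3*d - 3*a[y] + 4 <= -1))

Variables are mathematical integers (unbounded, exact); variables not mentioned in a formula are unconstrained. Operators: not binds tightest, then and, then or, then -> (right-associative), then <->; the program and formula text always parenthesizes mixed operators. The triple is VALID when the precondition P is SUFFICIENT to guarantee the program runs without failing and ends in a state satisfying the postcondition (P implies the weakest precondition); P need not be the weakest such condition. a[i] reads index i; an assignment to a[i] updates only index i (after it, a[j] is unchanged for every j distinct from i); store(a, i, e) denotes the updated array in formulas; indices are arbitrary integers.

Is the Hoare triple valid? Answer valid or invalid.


Working backward. After the program, the postcondition not (2*m + 6 <= 4 and (m - 6 >= -1 <-> 3*d - 3*a[y] + 4 <= -1)) must hold; in canonical form it is not (2*m <= -2 and (m >= 5 <-> 3*d <= 3*a[y] - 5)).
Before d := a[3] - 3: not (2*m <= -2 and (m >= 5 <-> 3*a[3] <= 3*a[y] + 4))
Before m := e - d: not (2*e <= 2*d - 2 and (e >= d + 5 <-> 3*a[3] <= 3*a[y] + 4))
Before skip: not (2*e <= 2*d - 2 and (e >= d + 5 <-> 3*a[3] <= 3*a[y] + 4))
The weakest precondition is not (2*e <= 2*d - 2 and (e >= d + 5 <-> 3*a[3] <= 3*a[y] + 4)).
Check whether (not (2*e <= -12 and (e >= 0 <-> 3*a[3] <= 3*a[y] + 4))) and d = -5 implies it.
Every state satisfying the precondition satisfies the weakest precondition: the implication holds.
Answer: valid


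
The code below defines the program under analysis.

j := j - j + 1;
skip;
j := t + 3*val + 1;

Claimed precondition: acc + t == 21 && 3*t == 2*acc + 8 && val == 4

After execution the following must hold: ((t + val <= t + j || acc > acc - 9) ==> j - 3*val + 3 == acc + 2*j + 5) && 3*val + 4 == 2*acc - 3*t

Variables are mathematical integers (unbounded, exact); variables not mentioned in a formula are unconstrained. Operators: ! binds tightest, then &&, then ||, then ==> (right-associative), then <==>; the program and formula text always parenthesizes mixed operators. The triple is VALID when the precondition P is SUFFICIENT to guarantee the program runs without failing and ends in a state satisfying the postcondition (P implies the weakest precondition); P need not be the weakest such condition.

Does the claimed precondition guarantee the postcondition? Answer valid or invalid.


Working backward. After the program, the postcondition ((t + val <= t + j || acc > acc - 9) ==> j - 3*val + 3 == acc + 2*j + 5) && 3*val + 4 == 2*acc - 3*t must hold; in canonical form it is acc + j + 3*val == -2 && 3*t + 3*val == 2*acc - 4.
Before j := t + 3*val + 1: acc + t + 6*val == -3 && 3*t + 3*val == 2*acc - 4
Before skip: acc + t + 6*val == -3 && 3*t + 3*val == 2*acc - 4
Before j := j - j + 1: acc + t + 6*val == -3 && 3*t + 3*val == 2*acc - 4
The weakest precondition is acc + t + 6*val == -3 && 3*t + 3*val == 2*acc - 4.
Check whether acc + t == 21 && 3*t == 2*acc + 8 && val == 4 implies it.
Countermodel: at the initial state acc = 11, t = 10, val = 4, the precondition holds but the weakest precondition fails.
Answer: invalid


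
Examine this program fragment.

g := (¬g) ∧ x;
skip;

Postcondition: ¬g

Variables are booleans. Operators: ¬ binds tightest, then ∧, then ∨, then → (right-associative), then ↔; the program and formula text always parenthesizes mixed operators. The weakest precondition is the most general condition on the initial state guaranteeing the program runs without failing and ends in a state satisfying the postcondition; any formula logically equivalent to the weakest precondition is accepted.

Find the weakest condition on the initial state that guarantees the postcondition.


Working backward. After the program, ¬g must hold.
Before skip: ¬g
Before g := (¬g) ∧ x: ¬((¬g) ∧ x)
Answer: WP = ¬((¬g) ∧ x)


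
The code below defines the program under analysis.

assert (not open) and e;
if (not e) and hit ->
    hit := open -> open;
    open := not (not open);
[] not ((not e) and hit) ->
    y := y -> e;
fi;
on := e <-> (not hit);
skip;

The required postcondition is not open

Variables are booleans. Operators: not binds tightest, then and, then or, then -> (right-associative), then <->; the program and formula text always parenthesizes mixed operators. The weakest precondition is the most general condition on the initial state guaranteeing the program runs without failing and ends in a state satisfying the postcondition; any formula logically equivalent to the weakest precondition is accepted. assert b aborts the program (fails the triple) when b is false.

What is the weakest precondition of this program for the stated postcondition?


Working backward. After the program, not open must hold.
Before skip: not open
Before on := e <-> (not hit): not open
Then branch requires not open; else branch requires not open.
Before the if: (((not e) and hit) -> (not open)) and ((not ((not e) and hit)) -> (not open))
Before assert (not open) and e: (not open) and e and (((not e) and hit) -> (not open)) and ((not ((not e) and hit)) -> (not open))
Answer: WP = (not open) and e and (((not e) and hit) -> (not open)) and ((not ((not e) and hit)) -> (not open))


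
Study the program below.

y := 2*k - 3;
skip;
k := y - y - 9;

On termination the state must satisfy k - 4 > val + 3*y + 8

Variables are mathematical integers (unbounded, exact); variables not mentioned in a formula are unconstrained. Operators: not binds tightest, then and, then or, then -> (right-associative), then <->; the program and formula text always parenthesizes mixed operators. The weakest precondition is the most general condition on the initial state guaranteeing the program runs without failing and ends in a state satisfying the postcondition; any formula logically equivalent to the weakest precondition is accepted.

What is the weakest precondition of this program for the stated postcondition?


Working backward. After the program, the postcondition k - 4 > val + 3*y + 8 must hold; in canonical form it is k > val + 3*y + 12.
Before k := y - y - 9: val + 3*y < -21
Before skip: val + 3*y < -21
Before y := 2*k - 3: 6*k + val < -12
Answer: WP = 6*k + val < -12


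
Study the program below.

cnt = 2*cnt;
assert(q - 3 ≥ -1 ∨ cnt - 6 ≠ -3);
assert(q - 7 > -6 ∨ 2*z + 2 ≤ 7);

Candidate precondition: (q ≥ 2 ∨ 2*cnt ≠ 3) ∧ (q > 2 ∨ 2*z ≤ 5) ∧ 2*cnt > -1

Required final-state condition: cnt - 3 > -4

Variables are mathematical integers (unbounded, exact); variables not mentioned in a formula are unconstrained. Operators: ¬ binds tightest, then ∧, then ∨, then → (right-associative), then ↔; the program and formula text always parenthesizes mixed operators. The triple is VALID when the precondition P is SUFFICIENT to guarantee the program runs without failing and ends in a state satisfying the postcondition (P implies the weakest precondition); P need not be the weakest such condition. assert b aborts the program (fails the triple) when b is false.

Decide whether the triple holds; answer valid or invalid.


Working backward. After the program, the postcondition cnt - 3 > -4 must hold; in canonical form it is cnt > -1.
Before assert q - 7 > -6 ∨ 2*z + 2 ≤ 7: (q > 1 ∨ 2*z ≤ 5) ∧ cnt > -1
Before assert q - 3 ≥ -1 ∨ cnt - 6 ≠ -3: (q ≥ 2 ∨ cnt ≠ 3) ∧ (q > 1 ∨ 2*z ≤ 5) ∧ cnt > -1
Before cnt := 2*cnt: (q ≥ 2 ∨ 2*cnt ≠ 3) ∧ (q > 1 ∨ 2*z ≤ 5) ∧ 2*cnt > -1
The weakest precondition is (q ≥ 2 ∨ 2*cnt ≠ 3) ∧ (q > 1 ∨ 2*z ≤ 5) ∧ 2*cnt > -1.
Check whether (q ≥ 2 ∨ 2*cnt ≠ 3) ∧ (q > 2 ∨ 2*z ≤ 5) ∧ 2*cnt > -1 implies it.
Every state satisfying the precondition satisfies the weakest precondition: the implication holds.
Answer: valid


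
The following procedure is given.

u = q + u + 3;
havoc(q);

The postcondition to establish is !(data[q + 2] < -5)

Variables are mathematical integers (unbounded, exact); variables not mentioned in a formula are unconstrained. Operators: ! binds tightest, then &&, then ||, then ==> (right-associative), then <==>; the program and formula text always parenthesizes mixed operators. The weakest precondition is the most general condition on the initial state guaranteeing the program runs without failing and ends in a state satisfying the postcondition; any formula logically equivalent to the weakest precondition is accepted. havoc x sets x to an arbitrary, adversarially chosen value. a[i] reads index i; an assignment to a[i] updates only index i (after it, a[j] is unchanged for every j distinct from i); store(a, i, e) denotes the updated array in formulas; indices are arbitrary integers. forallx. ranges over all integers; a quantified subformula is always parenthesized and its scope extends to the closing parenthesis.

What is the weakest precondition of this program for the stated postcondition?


Working backward. After the program, !(data[q + 2] < -5) must hold.
Before havoc q: forall q_1. (!(data[q_1 + 2] < -5))
Before u := q + u + 3: forall q_1. (!(data[q_1 + 2] < -5))
Answer: WP = forall q_1. (!(data[q_1 + 2] < -5))


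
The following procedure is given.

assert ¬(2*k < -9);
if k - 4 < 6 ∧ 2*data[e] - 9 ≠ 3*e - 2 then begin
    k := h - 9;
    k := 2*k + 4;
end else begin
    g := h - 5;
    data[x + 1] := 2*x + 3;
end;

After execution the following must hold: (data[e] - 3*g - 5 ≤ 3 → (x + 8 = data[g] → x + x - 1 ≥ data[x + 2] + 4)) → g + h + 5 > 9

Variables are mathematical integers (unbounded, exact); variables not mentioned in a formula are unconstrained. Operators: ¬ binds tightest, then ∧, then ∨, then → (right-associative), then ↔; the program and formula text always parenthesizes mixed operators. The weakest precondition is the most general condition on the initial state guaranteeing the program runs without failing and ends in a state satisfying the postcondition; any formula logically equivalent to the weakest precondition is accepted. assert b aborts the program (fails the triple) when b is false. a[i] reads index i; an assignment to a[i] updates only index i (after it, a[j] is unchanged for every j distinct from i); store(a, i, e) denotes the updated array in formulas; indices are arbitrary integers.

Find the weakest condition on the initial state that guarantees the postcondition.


Working backward. After the program, the postcondition (data[e] - 3*g - 5 ≤ 3 → (x + 8 = data[g] → x + x - 1 ≥ data[x + 2] + 4)) → g + h + 5 > 9 must hold; in canonical form it is (data[e] ≤ 3*g + 8 → (x = data[g] - 8 → 2*x ≥ data[x + 2] + 5)) → g + h > 4.
Then branch requires (data[e] ≤ 3*g + 8 → (x = data[g] - 8 → 2*x ≥ data[x + 2] + 5)) → g + h > 4; else branch requires (store(data, x + 1, 2*x + 3)[e] ≤ 3*h - 7 → (x = store(data, x + 1, 2*x + 3)[h - 5] - 8 → 2*x ≥ store(data, x + 1, 2*x + 3)[x + 2] + 5)) → 2*h > 9.
Before the if: ((k < 10 ∧ 2*data[e] ≠ 3*e + 7) → ((data[e] ≤ 3*g + 8 → (x = data[g] - 8 → 2*x ≥ data[x + 2] + 5)) → g + h > 4)) ∧ ((¬(k < 10 ∧ 2*data[e] ≠ 3*e + 7)) → ((store(data, x + 1, 2*x + 3)[e] ≤ 3*h - 7 → (x = store(data, x + 1, 2*x + 3)[h - 5] - 8 → 2*x ≥ store(data, x + 1, 2*x + 3)[x + 2] + 5)) → 2*h > 9))
Before assert ¬(2*k < -9): (¬(2*k < -9)) ∧ ((k < 10 ∧ 2*data[e] ≠ 3*e + 7) → ((data[e] ≤ 3*g + 8 → (x = data[g] - 8 → 2*x ≥ data[x + 2] + 5)) → g + h > 4)) ∧ ((¬(k < 10 ∧ 2*data[e] ≠ 3*e + 7)) → ((store(data, x + 1, 2*x + 3)[e] ≤ 3*h - 7 → (x = store(data, x + 1, 2*x + 3)[h - 5] - 8 → 2*x ≥ store(data, x + 1, 2*x + 3)[x + 2] + 5)) → 2*h > 9))
Answer: WP = (¬(2*k < -9)) ∧ ((k < 10 ∧ 2*data[e] ≠ 3*e + 7) → ((data[e] ≤ 3*g + 8 → (x = data[g] - 8 → 2*x ≥ data[x + 2] + 5)) → g + h > 4)) ∧ ((¬(k < 10 ∧ 2*data[e] ≠ 3*e + 7)) → ((store(data, x + 1, 2*x + 3)[e] ≤ 3*h - 7 → (x = store(data, x + 1, 2*x + 3)[h - 5] - 8 → 2*x ≥ store(data, x + 1, 2*x + 3)[x + 2] + 5)) → 2*h > 9))


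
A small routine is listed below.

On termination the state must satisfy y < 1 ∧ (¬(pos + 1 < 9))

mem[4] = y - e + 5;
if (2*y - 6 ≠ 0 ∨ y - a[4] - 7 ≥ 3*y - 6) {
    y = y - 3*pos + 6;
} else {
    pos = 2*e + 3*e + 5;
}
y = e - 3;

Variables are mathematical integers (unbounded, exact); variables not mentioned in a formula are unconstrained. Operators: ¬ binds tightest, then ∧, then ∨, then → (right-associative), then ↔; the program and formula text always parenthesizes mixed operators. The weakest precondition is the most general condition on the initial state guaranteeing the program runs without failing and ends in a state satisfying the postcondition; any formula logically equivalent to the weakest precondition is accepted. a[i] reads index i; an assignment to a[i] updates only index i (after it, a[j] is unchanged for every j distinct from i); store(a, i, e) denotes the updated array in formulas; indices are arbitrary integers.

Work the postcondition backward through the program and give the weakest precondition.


Working backward. After the program, the postcondition y < 1 ∧ (¬(pos + 1 < 9)) must hold; in canonical form it is y < 1 ∧ (¬(pos < 8)).
Before y := e - 3: e < 4 ∧ (¬(pos < 8))
Then branch requires e < 4 ∧ (¬(pos < 8)); else branch requires e < 4 ∧ (¬(5*e < 3)).
Before the if: ((2*y ≠ 6 ∨ a[4] + 2*y ≤ -1) → (e < 4 ∧ (¬(pos < 8)))) ∧ ((¬(2*y ≠ 6 ∨ a[4] + 2*y ≤ -1)) → (e < 4 ∧ (¬(5*e < 3))))
Before mem[4] := y - e + 5: ((2*y ≠ 6 ∨ a[4] + 2*y ≤ -1) → (e < 4 ∧ (¬(pos < 8)))) ∧ ((¬(2*y ≠ 6 ∨ a[4] + 2*y ≤ -1)) → (e < 4 ∧ (¬(5*e < 3))))
Answer: WP = ((2*y ≠ 6 ∨ a[4] + 2*y ≤ -1) → (e < 4 ∧ (¬(pos < 8)))) ∧ ((¬(2*y ≠ 6 ∨ a[4] + 2*y ≤ -1)) → (e < 4 ∧ (¬(5*e < 3))))


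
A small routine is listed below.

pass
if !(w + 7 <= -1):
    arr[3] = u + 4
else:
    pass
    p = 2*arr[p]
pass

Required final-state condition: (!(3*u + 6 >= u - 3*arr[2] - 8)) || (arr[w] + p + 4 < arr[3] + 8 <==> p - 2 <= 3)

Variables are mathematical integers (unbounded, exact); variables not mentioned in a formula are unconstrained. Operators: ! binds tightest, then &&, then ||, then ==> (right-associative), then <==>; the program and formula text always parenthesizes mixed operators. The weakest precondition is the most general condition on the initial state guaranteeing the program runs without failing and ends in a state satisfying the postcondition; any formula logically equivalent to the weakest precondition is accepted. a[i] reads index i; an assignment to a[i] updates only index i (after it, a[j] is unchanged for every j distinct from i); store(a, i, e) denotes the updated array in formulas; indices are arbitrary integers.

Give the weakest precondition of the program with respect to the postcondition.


Working backward. After the program, the postcondition (!(3*u + 6 >= u - 3*arr[2] - 8)) || (arr[w] + p + 4 < arr[3] + 8 <==> p - 2 <= 3) must hold; in canonical form it is (!(3*arr[2] + 2*u >= -14)) || (arr[w] + p < arr[3] + 4 <==> p <= 5).
Before skip: (!(3*arr[2] + 2*u >= -14)) || (arr[w] + p < arr[3] + 4 <==> p <= 5)
Then branch requires (!(3*arr[2] + 2*u >= -14)) || (store(arr, 3, u + 4)[w] + p < u + 8 <==> p <= 5); else branch requires (!(3*arr[2] + 2*u >= -14)) || (2*arr[p] + arr[w] < arr[3] + 4 <==> 2*arr[p] <= 5).
Before the if: ((!(w <= -8)) ==> ((!(3*arr[2] + 2*u >= -14)) || (store(arr, 3, u + 4)[w] + p < u + 8 <==> p <= 5))) && (w <= -8 ==> ((!(3*arr[2] + 2*u >= -14)) || (2*arr[p] + arr[w] < arr[3] + 4 <==> 2*arr[p] <= 5)))
Before skip: ((!(w <= -8)) ==> ((!(3*arr[2] + 2*u >= -14)) || (store(arr, 3, u + 4)[w] + p < u + 8 <==> p <= 5))) && (w <= -8 ==> ((!(3*arr[2] + 2*u >= -14)) || (2*arr[p] + arr[w] < arr[3] + 4 <==> 2*arr[p] <= 5)))
Answer: WP = ((!(w <= -8)) ==> ((!(3*arr[2] + 2*u >= -14)) || (store(arr, 3, u + 4)[w] + p < u + 8 <==> p <= 5))) && (w <= -8 ==> ((!(3*arr[2] + 2*u >= -14)) || (2*arr[p] + arr[w] < arr[3] + 4 <==> 2*arr[p] <= 5)))


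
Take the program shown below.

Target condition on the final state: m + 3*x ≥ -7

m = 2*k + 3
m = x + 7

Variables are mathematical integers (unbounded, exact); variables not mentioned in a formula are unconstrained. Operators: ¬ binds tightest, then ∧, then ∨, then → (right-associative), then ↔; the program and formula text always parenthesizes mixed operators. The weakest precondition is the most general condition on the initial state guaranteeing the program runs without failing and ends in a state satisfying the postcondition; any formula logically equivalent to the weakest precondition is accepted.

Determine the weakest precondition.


Working backward. After the program, m + 3*x ≥ -7 must hold.
Before m := x + 7: 4*x ≥ -14
Before m := 2*k + 3: 4*x ≥ -14
Answer: WP = 4*x ≥ -14


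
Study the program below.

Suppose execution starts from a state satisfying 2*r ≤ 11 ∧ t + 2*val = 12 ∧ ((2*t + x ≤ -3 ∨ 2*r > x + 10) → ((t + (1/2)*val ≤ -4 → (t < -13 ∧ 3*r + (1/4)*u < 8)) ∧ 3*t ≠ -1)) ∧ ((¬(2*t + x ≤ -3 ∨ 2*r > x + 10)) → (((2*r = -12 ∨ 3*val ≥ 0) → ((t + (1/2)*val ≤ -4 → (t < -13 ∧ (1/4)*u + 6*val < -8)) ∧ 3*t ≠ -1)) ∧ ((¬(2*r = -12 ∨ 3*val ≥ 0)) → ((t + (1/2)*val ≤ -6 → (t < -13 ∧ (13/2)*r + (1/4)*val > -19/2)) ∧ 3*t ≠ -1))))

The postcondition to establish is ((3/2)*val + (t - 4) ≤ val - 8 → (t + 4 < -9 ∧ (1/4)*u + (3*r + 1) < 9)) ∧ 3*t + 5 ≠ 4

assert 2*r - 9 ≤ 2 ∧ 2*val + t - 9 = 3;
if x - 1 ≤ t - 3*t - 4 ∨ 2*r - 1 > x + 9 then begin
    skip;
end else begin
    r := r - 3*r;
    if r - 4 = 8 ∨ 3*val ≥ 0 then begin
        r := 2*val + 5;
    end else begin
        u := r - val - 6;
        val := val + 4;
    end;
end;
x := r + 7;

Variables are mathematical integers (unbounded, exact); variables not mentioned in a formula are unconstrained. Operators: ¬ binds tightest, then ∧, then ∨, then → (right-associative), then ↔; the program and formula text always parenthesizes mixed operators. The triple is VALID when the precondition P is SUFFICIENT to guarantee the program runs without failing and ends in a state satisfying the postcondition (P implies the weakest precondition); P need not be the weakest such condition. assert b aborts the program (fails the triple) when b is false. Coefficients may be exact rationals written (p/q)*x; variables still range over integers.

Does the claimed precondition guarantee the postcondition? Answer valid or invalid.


Working backward. After the program, the postcondition ((3/2)*val + (t - 4) ≤ val - 8 → (t + 4 < -9 ∧ (1/4)*u + (3*r + 1) < 9)) ∧ 3*t + 5 ≠ 4 must hold; in canonical form it is (t + (1/2)*val ≤ -4 → (t < -13 ∧ 3*r + (1/4)*u < 8)) ∧ 3*t ≠ -1.
Before x := r + 7: (t + (1/2)*val ≤ -4 → (t < -13 ∧ 3*r + (1/4)*u < 8)) ∧ 3*t ≠ -1
Then branch requires (t + (1/2)*val ≤ -4 → (t < -13 ∧ 3*r + (1/4)*u < 8)) ∧ 3*t ≠ -1; else branch requires ((2*r = -12 ∨ 3*val ≥ 0) → ((t + (1/2)*val ≤ -4 → (t < -13 ∧ (1/4)*u + 6*val < -7)) ∧ 3*t ≠ -1)) ∧ ((¬(2*r = -12 ∨ 3*val ≥ 0)) → ((t + (1/2)*val ≤ -6 → (t < -13 ∧ (13/2)*r + (1/4)*val > -19/2)) ∧ 3*t ≠ -1)).
Before the if: ((2*t + x ≤ -3 ∨ 2*r > x + 10) → ((t + (1/2)*val ≤ -4 → (t < -13 ∧ 3*r + (1/4)*u < 8)) ∧ 3*t ≠ -1)) ∧ ((¬(2*t + x ≤ -3 ∨ 2*r > x + 10)) → (((2*r = -12 ∨ 3*val ≥ 0) → ((t + (1/2)*val ≤ -4 → (t < -13 ∧ (1/4)*u + 6*val < -7)) ∧ 3*t ≠ -1)) ∧ ((¬(2*r = -12 ∨ 3*val ≥ 0)) → ((t + (1/2)*val ≤ -6 → (t < -13 ∧ (13/2)*r + (1/4)*val > -19/2)) ∧ 3*t ≠ -1))))
Before assert 2*r - 9 ≤ 2 ∧ 2*val + t - 9 = 3: 2*r ≤ 11 ∧ t + 2*val = 12 ∧ ((2*t + x ≤ -3 ∨ 2*r > x + 10) → ((t + (1/2)*val ≤ -4 → (t < -13 ∧ 3*r + (1/4)*u < 8)) ∧ 3*t ≠ -1)) ∧ ((¬(2*t + x ≤ -3 ∨ 2*r > x + 10)) → (((2*r = -12 ∨ 3*val ≥ 0) → ((t + (1/2)*val ≤ -4 → (t < -13 ∧ (1/4)*u + 6*val < -7)) ∧ 3*t ≠ -1)) ∧ ((¬(2*r = -12 ∨ 3*val ≥ 0)) → ((t + (1/2)*val ≤ -6 → (t < -13 ∧ (13/2)*r + (1/4)*val > -19/2)) ∧ 3*t ≠ -1))))
The weakest precondition is 2*r ≤ 11 ∧ t + 2*val = 12 ∧ ((2*t + x ≤ -3 ∨ 2*r > x + 10) → ((t + (1/2)*val ≤ -4 → (t < -13 ∧ 3*r + (1/4)*u < 8)) ∧ 3*t ≠ -1)) ∧ ((¬(2*t + x ≤ -3 ∨ 2*r > x + 10)) → (((2*r = -12 ∨ 3*val ≥ 0) → ((t + (1/2)*val ≤ -4 → (t < -13 ∧ (1/4)*u + 6*val < -7)) ∧ 3*t ≠ -1)) ∧ ((¬(2*r = -12 ∨ 3*val ≥ 0)) → ((t + (1/2)*val ≤ -6 → (t < -13 ∧ (13/2)*r + (1/4)*val > -19/2)) ∧ 3*t ≠ -1)))).
Check whether 2*r ≤ 11 ∧ t + 2*val = 12 ∧ ((2*t + x ≤ -3 ∨ 2*r > x + 10) → ((t + (1/2)*val ≤ -4 → (t < -13 ∧ 3*r + (1/4)*u < 8)) ∧ 3*t ≠ -1)) ∧ ((¬(2*t + x ≤ -3 ∨ 2*r > x + 10)) → (((2*r = -12 ∨ 3*val ≥ 0) → ((t + (1/2)*val ≤ -4 → (t < -13 ∧ (1/4)*u + 6*val < -8)) ∧ 3*t ≠ -1)) ∧ ((¬(2*r = -12 ∨ 3*val ≥ 0)) → ((t + (1/2)*val ≤ -6 → (t < -13 ∧ (13/2)*r + (1/4)*val > -19/2)) ∧ 3*t ≠ -1)))) implies it.
Every state satisfying the precondition satisfies the weakest precondition: the implication holds.
Answer: valid


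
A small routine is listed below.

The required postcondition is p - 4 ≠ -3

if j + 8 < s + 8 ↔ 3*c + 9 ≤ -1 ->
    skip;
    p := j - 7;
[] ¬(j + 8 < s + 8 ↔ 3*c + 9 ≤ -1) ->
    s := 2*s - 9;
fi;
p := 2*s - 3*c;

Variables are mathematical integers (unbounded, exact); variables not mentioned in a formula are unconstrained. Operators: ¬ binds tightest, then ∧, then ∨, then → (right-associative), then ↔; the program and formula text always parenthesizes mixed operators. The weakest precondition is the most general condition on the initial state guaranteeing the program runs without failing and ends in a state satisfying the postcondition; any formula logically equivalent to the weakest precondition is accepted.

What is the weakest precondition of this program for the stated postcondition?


Working backward. After the program, the postcondition p - 4 ≠ -3 must hold; in canonical form it is p ≠ 1.
Before p := 2*s - 3*c: 2*s ≠ 3*c + 1
Then branch requires 2*s ≠ 3*c + 1; else branch requires 4*s ≠ 3*c + 19.
Before the if: ((j < s ↔ 3*c ≤ -10) → 2*s ≠ 3*c + 1) ∧ ((¬(j < s ↔ 3*c ≤ -10)) → 4*s ≠ 3*c + 19)
Answer: WP = ((j < s ↔ 3*c ≤ -10) → 2*s ≠ 3*c + 1) ∧ ((¬(j < s ↔ 3*c ≤ -10)) → 4*s ≠ 3*c + 19)


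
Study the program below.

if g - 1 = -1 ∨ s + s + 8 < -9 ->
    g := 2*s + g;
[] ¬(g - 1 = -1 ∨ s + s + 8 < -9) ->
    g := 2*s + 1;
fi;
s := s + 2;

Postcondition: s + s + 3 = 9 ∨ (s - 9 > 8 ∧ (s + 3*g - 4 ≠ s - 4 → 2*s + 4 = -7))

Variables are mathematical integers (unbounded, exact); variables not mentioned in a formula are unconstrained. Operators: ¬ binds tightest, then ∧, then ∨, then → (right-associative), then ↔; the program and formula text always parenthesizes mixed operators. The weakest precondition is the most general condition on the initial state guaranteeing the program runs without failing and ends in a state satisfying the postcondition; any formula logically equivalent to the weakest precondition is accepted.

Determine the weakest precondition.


Working backward. After the program, the postcondition s + s + 3 = 9 ∨ (s - 9 > 8 ∧ (s + 3*g - 4 ≠ s - 4 → 2*s + 4 = -7)) must hold; in canonical form it is 2*s = 6 ∨ (s > 17 ∧ (3*g ≠ 0 → 2*s = -11)).
Before s := s + 2: 2*s = 2 ∨ (s > 15 ∧ (3*g ≠ 0 → 2*s = -15))
Then branch requires 2*s = 2 ∨ (s > 15 ∧ (3*g + 6*s ≠ 0 → 2*s = -15)); else branch requires 2*s = 2 ∨ (s > 15 ∧ (6*s ≠ -3 → 2*s = -15)).
Before the if: ((g = 0 ∨ 2*s < -17) → (2*s = 2 ∨ (s > 15 ∧ (3*g + 6*s ≠ 0 → 2*s = -15)))) ∧ ((¬(g = 0 ∨ 2*s < -17)) → (2*s = 2 ∨ (s > 15 ∧ (6*s ≠ -3 → 2*s = -15))))
Answer: WP = ((g = 0 ∨ 2*s < -17) → (2*s = 2 ∨ (s > 15 ∧ (3*g + 6*s ≠ 0 → 2*s = -15)))) ∧ ((¬(g = 0 ∨ 2*s < -17)) → (2*s = 2 ∨ (s > 15 ∧ (6*s ≠ -3 → 2*s = -15))))


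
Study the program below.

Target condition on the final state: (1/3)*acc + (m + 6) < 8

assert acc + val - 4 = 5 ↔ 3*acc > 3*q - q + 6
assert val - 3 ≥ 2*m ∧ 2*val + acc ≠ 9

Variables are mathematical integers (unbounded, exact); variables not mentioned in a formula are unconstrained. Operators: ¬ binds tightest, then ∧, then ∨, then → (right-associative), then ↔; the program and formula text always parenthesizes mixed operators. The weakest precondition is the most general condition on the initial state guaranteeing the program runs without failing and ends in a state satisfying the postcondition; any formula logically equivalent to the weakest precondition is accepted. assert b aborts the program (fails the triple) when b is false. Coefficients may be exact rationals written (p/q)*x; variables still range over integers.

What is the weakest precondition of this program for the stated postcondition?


Working backward. After the program, the postcondition (1/3)*acc + (m + 6) < 8 must hold; in canonical form it is (1/3)*acc + m < 2.
Before assert val - 3 ≥ 2*m ∧ 2*val + acc ≠ 9: val ≥ 2*m + 3 ∧ acc + 2*val ≠ 9 ∧ (1/3)*acc + m < 2
Before assert acc + val - 4 = 5 ↔ 3*acc > 3*q - q + 6: (acc + val = 9 ↔ 3*acc > 2*q + 6) ∧ val ≥ 2*m + 3 ∧ acc + 2*val ≠ 9 ∧ (1/3)*acc + m < 2
Answer: WP = (acc + val = 9 ↔ 3*acc > 2*q + 6) ∧ val ≥ 2*m + 3 ∧ acc + 2*val ≠ 9 ∧ (1/3)*acc + m < 2


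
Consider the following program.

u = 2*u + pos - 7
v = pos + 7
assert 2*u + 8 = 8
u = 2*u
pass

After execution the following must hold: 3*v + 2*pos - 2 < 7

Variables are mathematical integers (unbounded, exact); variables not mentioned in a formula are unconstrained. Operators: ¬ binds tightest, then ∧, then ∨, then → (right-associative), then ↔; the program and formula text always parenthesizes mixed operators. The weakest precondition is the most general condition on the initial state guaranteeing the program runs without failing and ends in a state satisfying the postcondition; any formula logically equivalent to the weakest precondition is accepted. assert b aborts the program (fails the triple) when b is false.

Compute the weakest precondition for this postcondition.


Working backward. After the program, the postcondition 3*v + 2*pos - 2 < 7 must hold; in canonical form it is 2*pos + 3*v < 9.
Before skip: 2*pos + 3*v < 9
Before u := 2*u: 2*pos + 3*v < 9
Before assert 2*u + 8 = 8: 2*u = 0 ∧ 2*pos + 3*v < 9
Before v := pos + 7: 2*u = 0 ∧ 5*pos < -12
Before u := 2*u + pos - 7: 2*pos + 4*u = 14 ∧ 5*pos < -12
Answer: WP = 2*pos + 4*u = 14 ∧ 5*pos < -12


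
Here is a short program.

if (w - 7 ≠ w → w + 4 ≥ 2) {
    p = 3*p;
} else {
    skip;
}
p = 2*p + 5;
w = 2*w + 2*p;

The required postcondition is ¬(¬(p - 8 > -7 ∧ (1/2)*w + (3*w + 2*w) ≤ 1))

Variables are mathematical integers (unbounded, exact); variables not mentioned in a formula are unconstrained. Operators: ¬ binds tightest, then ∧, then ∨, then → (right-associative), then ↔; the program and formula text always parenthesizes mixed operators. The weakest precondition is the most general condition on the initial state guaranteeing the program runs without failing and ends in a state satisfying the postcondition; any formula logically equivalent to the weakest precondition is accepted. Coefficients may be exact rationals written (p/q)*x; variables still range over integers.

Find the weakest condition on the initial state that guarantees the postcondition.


Working backward. After the program, the postcondition ¬(¬(p - 8 > -7 ∧ (1/2)*w + (3*w + 2*w) ≤ 1)) must hold; in canonical form it is p > 1 ∧ (11/2)*w ≤ 1.
Before w := 2*w + 2*p: p > 1 ∧ 11*p + 11*w ≤ 1
Before p := 2*p + 5: 2*p > -4 ∧ 22*p + 11*w ≤ -54
Then branch requires 6*p > -4 ∧ 66*p + 11*w ≤ -54; else branch requires 2*p > -4 ∧ 22*p + 11*w ≤ -54.
Before the if: (w ≥ -2 → (6*p > -4 ∧ 66*p + 11*w ≤ -54)) ∧ ((¬(w ≥ -2)) → (2*p > -4 ∧ 22*p + 11*w ≤ -54))
Answer: WP = (w ≥ -2 → (6*p > -4 ∧ 66*p + 11*w ≤ -54)) ∧ ((¬(w ≥ -2)) → (2*p > -4 ∧ 22*p + 11*w ≤ -54))


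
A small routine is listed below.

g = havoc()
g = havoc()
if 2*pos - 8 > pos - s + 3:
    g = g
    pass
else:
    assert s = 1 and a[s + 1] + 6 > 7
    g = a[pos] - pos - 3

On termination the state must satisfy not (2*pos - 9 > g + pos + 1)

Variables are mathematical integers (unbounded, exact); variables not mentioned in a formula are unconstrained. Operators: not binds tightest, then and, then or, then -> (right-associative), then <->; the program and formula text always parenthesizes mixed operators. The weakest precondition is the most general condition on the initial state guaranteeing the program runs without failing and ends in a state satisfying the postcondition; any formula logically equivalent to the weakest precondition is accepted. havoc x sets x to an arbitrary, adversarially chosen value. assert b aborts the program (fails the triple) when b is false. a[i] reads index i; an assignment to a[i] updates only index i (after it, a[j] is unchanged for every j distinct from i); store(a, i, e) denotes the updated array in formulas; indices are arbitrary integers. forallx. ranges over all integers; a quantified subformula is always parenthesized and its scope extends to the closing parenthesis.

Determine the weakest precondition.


Working backward. After the program, the postcondition not (2*pos - 9 > g + pos + 1) must hold; in canonical form it is not (pos > g + 10).
Then branch requires not (pos > g + 10); else branch requires s = 1 and a[s + 1] > 1 and (not (2*pos > a[pos] + 7)).
Before the if: (pos + s > 11 -> (not (pos > g + 10))) and ((not (pos + s > 11)) -> (s = 1 and a[s + 1] > 1 and (not (2*pos > a[pos] + 7))))
Before havoc g: forall g_1. ((pos + s > 11 -> (not (pos > g_1 + 10))) and ((not (pos + s > 11)) -> (s = 1 and a[s + 1] > 1 and (not (2*pos > a[pos] + 7)))))
Before havoc g: forall g_1. ((pos + s > 11 -> (not (pos > g_1 + 10))) and ((not (pos + s > 11)) -> (s = 1 and a[s + 1] > 1 and (not (2*pos > a[pos] + 7)))))
Answer: WP = forall g_1. ((pos + s > 11 -> (not (pos > g_1 + 10))) and ((not (pos + s > 11)) -> (s = 1 and a[s + 1] > 1 and (not (2*pos > a[pos] + 7)))))


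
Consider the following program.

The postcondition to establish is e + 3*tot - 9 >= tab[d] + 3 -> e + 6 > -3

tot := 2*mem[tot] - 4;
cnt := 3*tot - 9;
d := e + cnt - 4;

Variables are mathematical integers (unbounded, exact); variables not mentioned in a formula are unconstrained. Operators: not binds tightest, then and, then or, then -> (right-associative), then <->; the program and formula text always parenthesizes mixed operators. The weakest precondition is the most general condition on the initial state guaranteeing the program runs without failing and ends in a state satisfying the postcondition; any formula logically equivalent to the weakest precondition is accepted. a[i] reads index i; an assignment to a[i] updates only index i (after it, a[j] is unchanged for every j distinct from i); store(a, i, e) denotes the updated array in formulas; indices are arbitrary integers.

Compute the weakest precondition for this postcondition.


Working backward. After the program, the postcondition e + 3*tot - 9 >= tab[d] + 3 -> e + 6 > -3 must hold; in canonical form it is e + 3*tot >= tab[d] + 12 -> e > -9.
Before d := e + cnt - 4: e + 3*tot >= tab[cnt + e - 4] + 12 -> e > -9
Before cnt := 3*tot - 9: e + 3*tot >= tab[e + 3*tot - 13] + 12 -> e > -9
Before tot := 2*mem[tot] - 4: 6*mem[tot] + e >= tab[6*mem[tot] + e - 25] + 24 -> e > -9
Answer: WP = 6*mem[tot] + e >= tab[6*mem[tot] + e - 25] + 24 -> e > -9


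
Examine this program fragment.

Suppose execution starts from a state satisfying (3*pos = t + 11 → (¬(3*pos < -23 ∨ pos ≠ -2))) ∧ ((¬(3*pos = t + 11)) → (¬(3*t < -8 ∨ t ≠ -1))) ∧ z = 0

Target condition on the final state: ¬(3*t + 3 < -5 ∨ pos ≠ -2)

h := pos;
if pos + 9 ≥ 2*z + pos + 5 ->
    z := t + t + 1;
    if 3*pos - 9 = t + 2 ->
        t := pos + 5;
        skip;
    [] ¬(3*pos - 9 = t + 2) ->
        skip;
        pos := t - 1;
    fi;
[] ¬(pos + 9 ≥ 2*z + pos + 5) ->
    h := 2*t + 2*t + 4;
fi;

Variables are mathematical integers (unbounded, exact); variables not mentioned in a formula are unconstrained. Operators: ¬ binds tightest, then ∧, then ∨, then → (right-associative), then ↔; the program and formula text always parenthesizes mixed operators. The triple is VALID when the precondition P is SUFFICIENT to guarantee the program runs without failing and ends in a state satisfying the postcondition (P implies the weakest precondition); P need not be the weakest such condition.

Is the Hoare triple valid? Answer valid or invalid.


Working backward. After the program, the postcondition ¬(3*t + 3 < -5 ∨ pos ≠ -2) must hold; in canonical form it is ¬(3*t < -8 ∨ pos ≠ -2).
Then branch requires (3*pos = t + 11 → (¬(3*pos < -23 ∨ pos ≠ -2))) ∧ ((¬(3*pos = t + 11)) → (¬(3*t < -8 ∨ t ≠ -1))); else branch requires ¬(3*t < -8 ∨ pos ≠ -2).
Before the if: (2*z ≤ 4 → ((3*pos = t + 11 → (¬(3*pos < -23 ∨ pos ≠ -2))) ∧ ((¬(3*pos = t + 11)) → (¬(3*t < -8 ∨ t ≠ -1))))) ∧ ((¬(2*z ≤ 4)) → (¬(3*t < -8 ∨ pos ≠ -2)))
Before h := pos: (2*z ≤ 4 → ((3*pos = t + 11 → (¬(3*pos < -23 ∨ pos ≠ -2))) ∧ ((¬(3*pos = t + 11)) → (¬(3*t < -8 ∨ t ≠ -1))))) ∧ ((¬(2*z ≤ 4)) → (¬(3*t < -8 ∨ pos ≠ -2)))
The weakest precondition is (2*z ≤ 4 → ((3*pos = t + 11 → (¬(3*pos < -23 ∨ pos ≠ -2))) ∧ ((¬(3*pos = t + 11)) → (¬(3*t < -8 ∨ t ≠ -1))))) ∧ ((¬(2*z ≤ 4)) → (¬(3*t < -8 ∨ pos ≠ -2))).
Check whether (3*pos = t + 11 → (¬(3*pos < -23 ∨ pos ≠ -2))) ∧ ((¬(3*pos = t + 11)) → (¬(3*t < -8 ∨ t ≠ -1))) ∧ z = 0 implies it.
Every state satisfying the precondition satisfies the weakest precondition: the implication holds.
Answer: valid


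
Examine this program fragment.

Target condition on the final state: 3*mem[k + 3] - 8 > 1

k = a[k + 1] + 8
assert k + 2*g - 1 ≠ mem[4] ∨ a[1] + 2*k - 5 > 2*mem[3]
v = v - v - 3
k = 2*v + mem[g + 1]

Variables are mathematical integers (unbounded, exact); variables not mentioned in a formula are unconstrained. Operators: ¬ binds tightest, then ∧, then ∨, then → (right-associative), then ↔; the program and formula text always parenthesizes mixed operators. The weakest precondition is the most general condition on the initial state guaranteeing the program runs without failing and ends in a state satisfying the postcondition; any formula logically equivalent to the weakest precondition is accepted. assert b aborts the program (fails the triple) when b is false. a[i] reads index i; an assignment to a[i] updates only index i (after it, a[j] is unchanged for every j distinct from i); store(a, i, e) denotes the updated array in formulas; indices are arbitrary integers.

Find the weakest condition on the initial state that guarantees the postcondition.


Working backward. After the program, the postcondition 3*mem[k + 3] - 8 > 1 must hold; in canonical form it is 3*mem[k + 3] > 9.
Before k := 2*v + mem[g + 1]: 3*mem[mem[g + 1] + 2*v + 3] > 9
Before v := v - v - 3: 3*mem[mem[g + 1] - 3] > 9
Before assert k + 2*g - 1 ≠ mem[4] ∨ a[1] + 2*k - 5 > 2*mem[3]: (2*g + k ≠ mem[4] + 1 ∨ a[1] + 2*k > 2*mem[3] + 5) ∧ 3*mem[mem[g + 1] - 3] > 9
Before k := a[k + 1] + 8: (a[k + 1] + 2*g ≠ mem[4] - 7 ∨ 2*a[k + 1] + a[1] > 2*mem[3] - 11) ∧ 3*mem[mem[g + 1] - 3] > 9
Answer: WP = (a[k + 1] + 2*g ≠ mem[4] - 7 ∨ 2*a[k + 1] + a[1] > 2*mem[3] - 11) ∧ 3*mem[mem[g + 1] - 3] > 9
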